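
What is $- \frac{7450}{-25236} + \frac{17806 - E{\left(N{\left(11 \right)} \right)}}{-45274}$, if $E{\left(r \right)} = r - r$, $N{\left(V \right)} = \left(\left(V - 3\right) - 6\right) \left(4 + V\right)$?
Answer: $- \frac{28015229}{285633666} \approx -0.098081$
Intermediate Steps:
$N{\left(V \right)} = \left(-9 + V\right) \left(4 + V\right)$ ($N{\left(V \right)} = \left(\left(-3 + V\right) - 6\right) \left(4 + V\right) = \left(-9 + V\right) \left(4 + V\right)$)
$E{\left(r \right)} = 0$
$- \frac{7450}{-25236} + \frac{17806 - E{\left(N{\left(11 \right)} \right)}}{-45274} = - \frac{7450}{-25236} + \frac{17806 - 0}{-45274} = \left(-7450\right) \left(- \frac{1}{25236}\right) + \left(17806 + 0\right) \left(- \frac{1}{45274}\right) = \frac{3725}{12618} + 17806 \left(- \frac{1}{45274}\right) = \frac{3725}{12618} - \frac{8903}{22637} = - \frac{28015229}{285633666}$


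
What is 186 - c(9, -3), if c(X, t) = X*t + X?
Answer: 204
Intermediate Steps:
c(X, t) = X + X*t
186 - c(9, -3) = 186 - 9*(1 - 3) = 186 - 9*(-2) = 186 - 1*(-18) = 186 + 18 = 204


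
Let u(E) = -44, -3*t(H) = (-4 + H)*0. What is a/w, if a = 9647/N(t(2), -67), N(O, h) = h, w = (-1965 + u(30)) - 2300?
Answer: 9647/288703 ≈ 0.033415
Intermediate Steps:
t(H) = 0 (t(H) = -(-4 + H)*0/3 = -⅓*0 = 0)
w = -4309 (w = (-1965 - 44) - 2300 = -2009 - 2300 = -4309)
a = -9647/67 (a = 9647/(-67) = 9647*(-1/67) = -9647/67 ≈ -143.99)
a/w = -9647/67/(-4309) = -9647/67*(-1/4309) = 9647/288703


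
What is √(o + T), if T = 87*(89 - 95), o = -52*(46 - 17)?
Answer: I*√2030 ≈ 45.056*I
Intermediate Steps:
o = -1508 (o = -52*29 = -1508)
T = -522 (T = 87*(-6) = -522)
√(o + T) = √(-1508 - 522) = √(-2030) = I*√2030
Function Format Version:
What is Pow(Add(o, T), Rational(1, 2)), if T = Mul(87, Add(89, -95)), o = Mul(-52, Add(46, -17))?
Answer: Mul(I, Pow(2030, Rational(1, 2))) ≈ Mul(45.056, I)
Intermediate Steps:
o = -1508 (o = Mul(-52, 29) = -1508)
T = -522 (T = Mul(87, -6) = -522)
Pow(Add(o, T), Rational(1, 2)) = Pow(Add(-1508, -522), Rational(1, 2)) = Pow(-2030, Rational(1, 2)) = Mul(I, Pow(2030, Rational(1, 2)))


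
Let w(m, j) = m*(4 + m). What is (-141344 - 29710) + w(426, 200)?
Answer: 12126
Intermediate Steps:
(-141344 - 29710) + w(426, 200) = (-141344 - 29710) + 426*(4 + 426) = -171054 + 426*430 = -171054 + 183180 = 12126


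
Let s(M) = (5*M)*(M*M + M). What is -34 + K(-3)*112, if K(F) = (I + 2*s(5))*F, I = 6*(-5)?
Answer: -493954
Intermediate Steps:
I = -30
s(M) = 5*M*(M + M²) (s(M) = (5*M)*(M² + M) = (5*M)*(M + M²) = 5*M*(M + M²))
K(F) = 1470*F (K(F) = (-30 + 2*(5*5²*(1 + 5)))*F = (-30 + 2*(5*25*6))*F = (-30 + 2*750)*F = (-30 + 1500)*F = 1470*F)
-34 + K(-3)*112 = -34 + (1470*(-3))*112 = -34 - 4410*112 = -34 - 493920 = -493954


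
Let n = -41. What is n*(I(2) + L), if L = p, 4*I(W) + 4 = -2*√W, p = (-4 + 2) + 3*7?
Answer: -738 + 41*√2/2 ≈ -709.01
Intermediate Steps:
p = 19 (p = -2 + 21 = 19)
I(W) = -1 - √W/2 (I(W) = -1 + (-2*√W)/4 = -1 - √W/2)
L = 19
n*(I(2) + L) = -41*((-1 - √2/2) + 19) = -41*(18 - √2/2) = -738 + 41*√2/2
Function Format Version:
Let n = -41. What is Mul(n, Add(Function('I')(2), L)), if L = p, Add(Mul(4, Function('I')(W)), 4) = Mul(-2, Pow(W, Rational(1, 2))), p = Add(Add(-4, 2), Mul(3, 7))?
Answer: Add(-738, Mul(Rational(41, 2), Pow(2, Rational(1, 2)))) ≈ -709.01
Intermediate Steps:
p = 19 (p = Add(-2, 21) = 19)
Function('I')(W) = Add(-1, Mul(Rational(-1, 2), Pow(W, Rational(1, 2)))) (Function('I')(W) = Add(-1, Mul(Rational(1, 4), Mul(-2, Pow(W, Rational(1, 2))))) = Add(-1, Mul(Rational(-1, 2), Pow(W, Rational(1, 2)))))
L = 19
Mul(n, Add(Function('I')(2), L)) = Mul(-41, Add(Add(-1, Mul(Rational(-1, 2), Pow(2, Rational(1, 2)))), 19)) = Mul(-41, Add(18, Mul(Rational(-1, 2), Pow(2, Rational(1, 2))))) = Add(-738, Mul(Rational(41, 2), Pow(2, Rational(1, 2))))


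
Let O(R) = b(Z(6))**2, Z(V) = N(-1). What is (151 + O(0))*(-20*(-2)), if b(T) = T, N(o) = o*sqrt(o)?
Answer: 6000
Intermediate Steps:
N(o) = o**(3/2)
Z(V) = -I (Z(V) = (-1)**(3/2) = -I)
O(R) = -1 (O(R) = (-I)**2 = -1)
(151 + O(0))*(-20*(-2)) = (151 - 1)*(-20*(-2)) = 150*40 = 6000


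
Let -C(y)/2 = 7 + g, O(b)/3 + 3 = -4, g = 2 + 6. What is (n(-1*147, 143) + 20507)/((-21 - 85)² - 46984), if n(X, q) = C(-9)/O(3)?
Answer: -5317/9268 ≈ -0.57369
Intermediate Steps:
g = 8
O(b) = -21 (O(b) = -9 + 3*(-4) = -9 - 12 = -21)
C(y) = -30 (C(y) = -2*(7 + 8) = -2*15 = -30)
n(X, q) = 10/7 (n(X, q) = -30/(-21) = -30*(-1/21) = 10/7)
(n(-1*147, 143) + 20507)/((-21 - 85)² - 46984) = (10/7 + 20507)/((-21 - 85)² - 46984) = 143559/(7*((-106)² - 46984)) = 143559/(7*(11236 - 46984)) = (143559/7)/(-35748) = (143559/7)*(-1/35748) = -5317/9268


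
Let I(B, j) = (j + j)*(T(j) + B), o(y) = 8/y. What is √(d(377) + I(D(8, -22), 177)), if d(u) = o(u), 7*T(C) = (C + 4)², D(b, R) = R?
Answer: √11484044098618/2639 ≈ 1284.1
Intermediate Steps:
T(C) = (4 + C)²/7 (T(C) = (C + 4)²/7 = (4 + C)²/7)
d(u) = 8/u
I(B, j) = 2*j*(B + (4 + j)²/7) (I(B, j) = (j + j)*((4 + j)²/7 + B) = (2*j)*(B + (4 + j)²/7) = 2*j*(B + (4 + j)²/7))
√(d(377) + I(D(8, -22), 177)) = √(8/377 + (2/7)*177*((4 + 177)² + 7*(-22))) = √(8*(1/377) + (2/7)*177*(181² - 154)) = √(8/377 + (2/7)*177*(32761 - 154)) = √(8/377 + (2/7)*177*32607) = √(8/377 + 11542878/7) = √(4351665062/2639) = √11484044098618/2639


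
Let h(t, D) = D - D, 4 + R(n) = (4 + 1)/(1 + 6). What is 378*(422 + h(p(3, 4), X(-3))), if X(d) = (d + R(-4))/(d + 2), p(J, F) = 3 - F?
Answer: 159516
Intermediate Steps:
R(n) = -23/7 (R(n) = -4 + (4 + 1)/(1 + 6) = -4 + 5/7 = -23/7)
X(d) = (-23/7 + d)/(2 + d) (X(d) = (d - 23/7)/(d + 2) = (-23/7 + d)/(2 + d))
h(t, D) = 0
378*(422 + h(p(3, 4), X(-3))) = 378*(422 + 0) = 378*422 = 159516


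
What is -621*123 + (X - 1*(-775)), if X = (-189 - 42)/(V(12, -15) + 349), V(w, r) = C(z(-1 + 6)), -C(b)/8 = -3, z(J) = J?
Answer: -28202015/373 ≈ -75609.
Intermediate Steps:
C(b) = 24 (C(b) = -8*(-3) = 24)
V(w, r) = 24
X = -231/373 (X = (-189 - 42)/(24 + 349) = -231/373 ≈ -0.61930)
-621*123 + (X - 1*(-775)) = -621*123 + (-231/373 - 1*(-775)) = -76383 + (-231/373 + 775) = -76383 + 288844/373 = -28202015/373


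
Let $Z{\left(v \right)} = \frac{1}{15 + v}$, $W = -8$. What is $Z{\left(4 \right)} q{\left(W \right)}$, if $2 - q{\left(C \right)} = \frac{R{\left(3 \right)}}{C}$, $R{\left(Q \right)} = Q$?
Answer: $\frac{1}{8} \approx 0.125$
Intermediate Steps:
$q{\left(C \right)} = 2 - \frac{3}{C}$
$Z{\left(4 \right)} q{\left(W \right)} = \frac{2 - \frac{3}{-8}}{15 + 4} = \frac{2 - - \frac{3}{8}}{19} = \frac{2 + \frac{3}{8}}{19} = \frac{1}{19} \cdot \frac{19}{8} = \frac{1}{8}$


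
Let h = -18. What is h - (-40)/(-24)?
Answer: -59/3 ≈ -19.667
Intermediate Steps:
h - (-40)/(-24) = -18 - (-40)/(-24) = -18 - (-40)*(-1)/24 = -18 - 20*1/12 = -18 - 5/3 = -59/3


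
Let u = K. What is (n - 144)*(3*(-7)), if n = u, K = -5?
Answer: 3129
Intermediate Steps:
u = -5
n = -5
(n - 144)*(3*(-7)) = (-5 - 144)*(3*(-7)) = -149*(-21) = 3129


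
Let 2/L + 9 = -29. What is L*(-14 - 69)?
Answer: 83/19 ≈ 4.3684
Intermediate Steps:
L = -1/19 (L = 2/(-9 - 29) = 2/(-38) = 2*(-1/38) = -1/19 ≈ -0.052632)
L*(-14 - 69) = -(-14 - 69)/19 = -1/19*(-83) = 83/19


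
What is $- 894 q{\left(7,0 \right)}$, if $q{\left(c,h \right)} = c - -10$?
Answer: $-15198$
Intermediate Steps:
$q{\left(c,h \right)} = 10 + c$ ($q{\left(c,h \right)} = c + 10 = 10 + c$)
$- 894 q{\left(7,0 \right)} = - 894 \left(10 + 7\right) = \left(-894\right) 17 = -15198$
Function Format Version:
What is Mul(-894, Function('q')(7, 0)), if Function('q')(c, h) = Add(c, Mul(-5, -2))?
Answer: -15198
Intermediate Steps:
Function('q')(c, h) = Add(10, c) (Function('q')(c, h) = Add(c, 10) = Add(10, c))
Mul(-894, Function('q')(7, 0)) = Mul(-894, Add(10, 7)) = Mul(-894, 17) = -15198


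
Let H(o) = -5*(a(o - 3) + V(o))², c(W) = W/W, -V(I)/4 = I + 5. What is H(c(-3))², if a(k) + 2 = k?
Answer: 15366400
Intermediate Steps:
a(k) = -2 + k
V(I) = -20 - 4*I (V(I) = -4*(I + 5) = -4*(5 + I) = -20 - 4*I)
c(W) = 1
H(o) = -5*(-25 - 3*o)² (H(o) = -5*((-2 + (o - 3)) + (-20 - 4*o))² = -5*((-2 + (-3 + o)) + (-20 - 4*o))² = -5*((-5 + o) + (-20 - 4*o))² = -5*(-25 - 3*o)²)
H(c(-3))² = (-5*(25 + 3*1)²)² = (-5*(25 + 3)²)² = (-5*28²)² = (-5*784)² = (-3920)² = 15366400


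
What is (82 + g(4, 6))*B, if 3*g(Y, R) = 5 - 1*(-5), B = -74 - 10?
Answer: -7168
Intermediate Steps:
B = -84
g(Y, R) = 10/3 (g(Y, R) = (5 - 1*(-5))/3 = (5 + 5)/3 = (1/3)*10 = 10/3)
(82 + g(4, 6))*B = (82 + 10/3)*(-84) = (256/3)*(-84) = -7168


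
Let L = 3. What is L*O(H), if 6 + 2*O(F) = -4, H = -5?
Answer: -15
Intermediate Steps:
O(F) = -5 (O(F) = -3 + (½)*(-4) = -3 - 2 = -5)
L*O(H) = 3*(-5) = -15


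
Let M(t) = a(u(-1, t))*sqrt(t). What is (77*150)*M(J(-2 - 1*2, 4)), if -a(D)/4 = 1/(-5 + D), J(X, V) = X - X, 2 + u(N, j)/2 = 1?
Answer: 0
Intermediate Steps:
u(N, j) = -2 (u(N, j) = -4 + 2*1 = -4 + 2 = -2)
J(X, V) = 0
a(D) = -4/(-5 + D)
M(t) = 4*sqrt(t)/7 (M(t) = (-4/(-5 - 2))*sqrt(t) = (-4/(-7))*sqrt(t) = (-4*(-1/7))*sqrt(t) = 4*sqrt(t)/7)
(77*150)*M(J(-2 - 1*2, 4)) = (77*150)*(4*sqrt(0)/7) = 11550*((4/7)*0) = 11550*0 = 0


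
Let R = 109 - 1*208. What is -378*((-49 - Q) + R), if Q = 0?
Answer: 55944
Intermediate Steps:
R = -99 (R = 109 - 208 = -99)
-378*((-49 - Q) + R) = -378*((-49 - 1*0) - 99) = -378*((-49 + 0) - 99) = -378*(-49 - 99) = -378*(-148) = 55944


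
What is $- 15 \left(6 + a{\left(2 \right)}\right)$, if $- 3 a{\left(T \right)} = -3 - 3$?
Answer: $-120$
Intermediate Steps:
$a{\left(T \right)} = 2$ ($a{\left(T \right)} = - \frac{-3 - 3}{3} = \left(- \frac{1}{3}\right) \left(-6\right) = 2$)
$- 15 \left(6 + a{\left(2 \right)}\right) = - 15 \left(6 + 2\right) = \left(-15\right) 8 = -120$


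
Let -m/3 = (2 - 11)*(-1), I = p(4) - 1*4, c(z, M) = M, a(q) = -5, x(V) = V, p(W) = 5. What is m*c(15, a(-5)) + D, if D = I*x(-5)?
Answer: 130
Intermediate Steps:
I = 1 (I = 5 - 1*4 = 5 - 4 = 1)
D = -5 (D = 1*(-5) = -5)
m = -27 (m = -3*(2 - 11)*(-1) = -(-27)*(-1) = -3*9 = -27)
m*c(15, a(-5)) + D = -27*(-5) - 5 = 135 - 5 = 130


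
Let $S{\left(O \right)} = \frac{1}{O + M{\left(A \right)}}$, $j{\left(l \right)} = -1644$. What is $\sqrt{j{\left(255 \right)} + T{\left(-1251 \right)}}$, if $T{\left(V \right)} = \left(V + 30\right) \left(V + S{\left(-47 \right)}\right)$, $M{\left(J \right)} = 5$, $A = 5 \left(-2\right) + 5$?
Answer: $\frac{\sqrt{299067790}}{14} \approx 1235.3$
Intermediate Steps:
$A = -5$ ($A = -10 + 5 = -5$)
$S{\left(O \right)} = \frac{1}{5 + O}$ ($S{\left(O \right)} = \frac{1}{O + 5} = \frac{1}{5 + O}$)
$T{\left(V \right)} = \left(30 + V\right) \left(- \frac{1}{42} + V\right)$ ($T{\left(V \right)} = \left(V + 30\right) \left(V + \frac{1}{5 - 47}\right) = \left(30 + V\right) \left(V + \frac{1}{-42}\right) = \left(30 + V\right) \left(V - \frac{1}{42}\right) = \left(30 + V\right) \left(- \frac{1}{42} + V\right)$)
$\sqrt{j{\left(255 \right)} + T{\left(-1251 \right)}} = \sqrt{-1644 + \left(- \frac{5}{7} + \left(-1251\right)^{2} + \frac{1259}{42} \left(-1251\right)\right)} = \sqrt{-1644 - - \frac{21385001}{14}} = \sqrt{-1644 + \frac{21385001}{14}} = \sqrt{\frac{21361985}{14}} = \frac{\sqrt{299067790}}{14}$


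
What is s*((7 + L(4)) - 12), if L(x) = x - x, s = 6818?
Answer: -34090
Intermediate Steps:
L(x) = 0
s*((7 + L(4)) - 12) = 6818*((7 + 0) - 12) = 6818*(7 - 12) = 6818*(-5) = -34090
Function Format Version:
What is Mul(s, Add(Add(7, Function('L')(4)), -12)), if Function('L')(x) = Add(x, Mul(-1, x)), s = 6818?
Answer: -34090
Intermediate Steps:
Function('L')(x) = 0
Mul(s, Add(Add(7, Function('L')(4)), -12)) = Mul(6818, Add(Add(7, 0), -12)) = Mul(6818, Add(7, -12)) = Mul(6818, -5) = -34090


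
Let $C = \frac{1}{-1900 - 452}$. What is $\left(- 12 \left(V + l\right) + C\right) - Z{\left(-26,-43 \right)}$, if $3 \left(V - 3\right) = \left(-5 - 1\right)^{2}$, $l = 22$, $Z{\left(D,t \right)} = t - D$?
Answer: $- \frac{1004305}{2352} \approx -427.0$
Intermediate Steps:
$C = - \frac{1}{2352}$ ($C = \frac{1}{-2352} = - \frac{1}{2352} \approx -0.00042517$)
$V = 15$ ($V = 3 + \frac{\left(-5 - 1\right)^{2}}{3} = 3 + \frac{\left(-6\right)^{2}}{3} = 3 + \frac{1}{3} \cdot 36 = 3 + 12 = 15$)
$\left(- 12 \left(V + l\right) + C\right) - Z{\left(-26,-43 \right)} = \left(- 12 \left(15 + 22\right) - \frac{1}{2352}\right) - \left(-43 - -26\right) = \left(\left(-12\right) 37 - \frac{1}{2352}\right) - \left(-43 + 26\right) = \left(-444 - \frac{1}{2352}\right) - -17 = - \frac{1044289}{2352} + 17 = - \frac{1004305}{2352}$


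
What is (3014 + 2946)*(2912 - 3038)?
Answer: -750960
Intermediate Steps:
(3014 + 2946)*(2912 - 3038) = 5960*(-126) = -750960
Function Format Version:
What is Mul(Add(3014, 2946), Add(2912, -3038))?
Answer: -750960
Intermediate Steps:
Mul(Add(3014, 2946), Add(2912, -3038)) = Mul(5960, -126) = -750960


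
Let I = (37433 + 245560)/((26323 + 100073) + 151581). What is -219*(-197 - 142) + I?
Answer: 6879191150/92659 ≈ 74242.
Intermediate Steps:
I = 94331/92659 (I = 282993/(126396 + 151581) = 282993/277977 = 282993*(1/277977) = 94331/92659 ≈ 1.0180)
-219*(-197 - 142) + I = -219*(-197 - 142) + 94331/92659 = -219*(-339) + 94331/92659 = 74241 + 94331/92659 = 6879191150/92659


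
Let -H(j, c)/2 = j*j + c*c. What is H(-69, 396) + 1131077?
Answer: 807923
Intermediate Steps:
H(j, c) = -2*c² - 2*j² (H(j, c) = -2*(j*j + c*c) = -2*(j² + c²) = -2*(c² + j²) = -2*c² - 2*j²)
H(-69, 396) + 1131077 = (-2*396² - 2*(-69)²) + 1131077 = (-2*156816 - 2*4761) + 1131077 = (-313632 - 9522) + 1131077 = -323154 + 1131077 = 807923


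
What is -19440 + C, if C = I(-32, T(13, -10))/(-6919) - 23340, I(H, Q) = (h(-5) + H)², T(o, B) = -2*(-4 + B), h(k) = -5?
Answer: -7999897/187 ≈ -42780.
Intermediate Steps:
T(o, B) = 8 - 2*B
I(H, Q) = (-5 + H)²
C = -4364617/187 (C = (-5 - 32)²/(-6919) - 23340 = (-37)²*(-1/6919) - 23340 = 1369*(-1/6919) - 23340 = -37/187 - 23340 = -4364617/187 ≈ -23340.)
-19440 + C = -19440 - 4364617/187 = -7999897/187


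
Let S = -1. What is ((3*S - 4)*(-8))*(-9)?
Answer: -504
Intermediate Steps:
((3*S - 4)*(-8))*(-9) = ((3*(-1) - 4)*(-8))*(-9) = ((-3 - 4)*(-8))*(-9) = -7*(-8)*(-9) = 56*(-9) = -504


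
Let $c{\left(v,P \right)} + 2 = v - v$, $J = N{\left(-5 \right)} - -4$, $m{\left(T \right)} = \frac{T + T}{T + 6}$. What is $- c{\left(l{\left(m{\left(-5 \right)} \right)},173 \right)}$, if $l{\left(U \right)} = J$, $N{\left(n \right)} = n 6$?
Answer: $2$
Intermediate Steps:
$m{\left(T \right)} = \frac{2 T}{6 + T}$
$N{\left(n \right)} = 6 n$
$J = -26$ ($J = 6 \left(-5\right) - -4 = -30 + 4 = -26$)
$l{\left(U \right)} = -26$
$c{\left(v,P \right)} = -2$ ($c{\left(v,P \right)} = -2 + \left(v - v\right) = -2 + 0 = -2$)
$- c{\left(l{\left(m{\left(-5 \right)} \right)},173 \right)} = \left(-1\right) \left(-2\right) = 2$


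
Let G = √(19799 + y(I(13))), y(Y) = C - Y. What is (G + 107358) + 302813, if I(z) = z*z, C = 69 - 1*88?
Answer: 410171 + 3*√2179 ≈ 4.1031e+5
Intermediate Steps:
C = -19 (C = 69 - 88 = -19)
I(z) = z²
y(Y) = -19 - Y
G = 3*√2179 (G = √(19799 + (-19 - 1*13²)) = √(19799 + (-19 - 1*169)) = √(19799 + (-19 - 169)) = √(19799 - 188) = √19611 = 3*√2179 ≈ 140.04)
(G + 107358) + 302813 = (3*√2179 + 107358) + 302813 = (107358 + 3*√2179) + 302813 = 410171 + 3*√2179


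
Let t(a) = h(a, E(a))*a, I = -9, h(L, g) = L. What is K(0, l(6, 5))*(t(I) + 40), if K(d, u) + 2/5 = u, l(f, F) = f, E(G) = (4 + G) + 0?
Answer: 3388/5 ≈ 677.60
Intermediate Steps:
E(G) = 4 + G
K(d, u) = -⅖ + u
t(a) = a² (t(a) = a*a = a²)
K(0, l(6, 5))*(t(I) + 40) = (-⅖ + 6)*((-9)² + 40) = 28*(81 + 40)/5 = (28/5)*121 = 3388/5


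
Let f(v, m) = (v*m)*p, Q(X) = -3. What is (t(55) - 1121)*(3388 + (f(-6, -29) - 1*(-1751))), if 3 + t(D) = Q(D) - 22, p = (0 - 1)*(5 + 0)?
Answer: -4905081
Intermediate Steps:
p = -5 (p = -1*5 = -5)
f(v, m) = -5*m*v (f(v, m) = (v*m)*(-5) = (m*v)*(-5) = -5*m*v)
t(D) = -28 (t(D) = -3 + (-3 - 22) = -3 - 25 = -28)
(t(55) - 1121)*(3388 + (f(-6, -29) - 1*(-1751))) = (-28 - 1121)*(3388 + (-5*(-29)*(-6) - 1*(-1751))) = -1149*(3388 + (-870 + 1751)) = -1149*(3388 + 881) = -1149*4269 = -4905081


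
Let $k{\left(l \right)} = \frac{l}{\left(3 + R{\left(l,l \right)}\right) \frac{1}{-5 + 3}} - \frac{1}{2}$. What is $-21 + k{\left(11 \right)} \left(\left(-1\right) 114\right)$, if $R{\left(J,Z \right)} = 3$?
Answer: $454$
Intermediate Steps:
$k{\left(l \right)} = - \frac{1}{2} - \frac{l}{3}$ ($k{\left(l \right)} = \frac{l}{\left(3 + 3\right) \frac{1}{-5 + 3}} - \frac{1}{2} = \frac{l}{6 \frac{1}{-2}} - \frac{1}{2} = \frac{l}{6 \left(- \frac{1}{2}\right)} - \frac{1}{2} = \frac{l}{-3} - \frac{1}{2} = l \left(- \frac{1}{3}\right) - \frac{1}{2} = - \frac{l}{3} - \frac{1}{2} = - \frac{1}{2} - \frac{l}{3}$)
$-21 + k{\left(11 \right)} \left(\left(-1\right) 114\right) = -21 + \left(- \frac{1}{2} - \frac{11}{3}\right) \left(\left(-1\right) 114\right) = -21 + \left(- \frac{1}{2} - \frac{11}{3}\right) \left(-114\right) = -21 - -475 = -21 + 475 = 454$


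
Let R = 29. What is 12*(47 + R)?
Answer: 912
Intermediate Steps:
12*(47 + R) = 12*(47 + 29) = 12*76 = 912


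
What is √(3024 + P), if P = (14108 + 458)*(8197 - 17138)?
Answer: I*√130231582 ≈ 11412.0*I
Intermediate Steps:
P = -130234606 (P = 14566*(-8941) = -130234606)
√(3024 + P) = √(3024 - 130234606) = √(-130231582) = I*√130231582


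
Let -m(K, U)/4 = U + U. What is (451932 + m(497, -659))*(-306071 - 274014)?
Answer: -265217182340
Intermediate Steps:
m(K, U) = -8*U (m(K, U) = -4*(U + U) = -8*U)
(451932 + m(497, -659))*(-306071 - 274014) = (451932 - 8*(-659))*(-306071 - 274014) = (451932 + 5272)*(-580085) = 457204*(-580085) = -265217182340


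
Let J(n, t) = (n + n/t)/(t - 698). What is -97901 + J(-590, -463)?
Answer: -17541908221/179181 ≈ -97901.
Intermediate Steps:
J(n, t) = (n + n/t)/(-698 + t)
-97901 + J(-590, -463) = -97901 - 590*(1 - 463)/(-463*(-698 - 463)) = -97901 - 590*(-1/463)*(-462)/(-1161) = -97901 - 590*(-1/463)*(-1/1161)*(-462) = -97901 + 90860/179181 = -17541908221/179181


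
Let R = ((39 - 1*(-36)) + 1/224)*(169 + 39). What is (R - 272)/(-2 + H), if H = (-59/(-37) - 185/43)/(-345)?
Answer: -13088401275/1700972 ≈ -7694.7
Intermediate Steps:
H = 1436/182965 (H = (-59*(-1/37) - 185*1/43)*(-1/345) = (59/37 - 185/43)*(-1/345) = -4308/1591*(-1/345) = 1436/182965 ≈ 0.0078485)
R = 218413/14 (R = ((39 + 36) + 1/224)*208 = (75 + 1/224)*208 = (16801/224)*208 = 218413/14 ≈ 15601.)
(R - 272)/(-2 + H) = (218413/14 - 272)/(-2 + 1436/182965) = 214605/(14*(-364494/182965)) = (214605/14)*(-182965/364494) = -13088401275/1700972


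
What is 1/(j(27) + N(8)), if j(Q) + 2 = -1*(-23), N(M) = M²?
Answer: 1/85 ≈ 0.011765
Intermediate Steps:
j(Q) = 21 (j(Q) = -2 - 1*(-23) = -2 + 23 = 21)
1/(j(27) + N(8)) = 1/(21 + 8²) = 1/(21 + 64) = 1/85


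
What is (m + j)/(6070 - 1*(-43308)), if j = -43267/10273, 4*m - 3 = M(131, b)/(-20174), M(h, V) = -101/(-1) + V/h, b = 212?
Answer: -376072903645/5362336788568144 ≈ -7.0132e-5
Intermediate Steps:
M(h, V) = 101 + V/h (M(h, V) = -101*(-1) + V/h = 101 + V/h)
m = 7914939/10571176 (m = ¾ + ((101 + 212/131)/(-20174))/4 = ¾ + ((101 + 212*(1/131))*(-1/20174))/4 = ¾ + ((101 + 212/131)*(-1/20174))/4 = ¾ + ((13443/131)*(-1/20174))/4 = ¾ + (¼)*(-13443/2642794) = ¾ - 13443/10571176 = 7914939/10571176 ≈ 0.74873)
j = -43267/10273 (j = -43267*1/10273 = -43267/10273 ≈ -4.2117)
(m + j)/(6070 - 1*(-43308)) = (7914939/10571176 - 43267/10273)/(6070 - 1*(-43308)) = -376072903645/(108597691048*(6070 + 43308)) = -376072903645/108597691048/49378 = -376072903645/108597691048*1/49378 = -376072903645/5362336788568144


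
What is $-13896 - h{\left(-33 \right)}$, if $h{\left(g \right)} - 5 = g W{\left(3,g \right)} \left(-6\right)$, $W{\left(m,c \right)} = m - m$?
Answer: $-13901$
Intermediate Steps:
$W{\left(m,c \right)} = 0$
$h{\left(g \right)} = 5$ ($h{\left(g \right)} = 5 + g 0 \left(-6\right) = 5 + 0 \left(-6\right) = 5 + 0 = 5$)
$-13896 - h{\left(-33 \right)} = -13896 - 5 = -13901$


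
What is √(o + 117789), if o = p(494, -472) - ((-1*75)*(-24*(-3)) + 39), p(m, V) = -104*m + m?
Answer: 2*√18067 ≈ 268.83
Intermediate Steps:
p(m, V) = -103*m
o = -45521 (o = -103*494 - ((-1*75)*(-24*(-3)) + 39) = -50882 - (-75*72 + 39) = -50882 - (-5400 + 39) = -50882 - 1*(-5361) = -50882 + 5361 = -45521)
√(o + 117789) = √(-45521 + 117789) = √72268 = 2*√18067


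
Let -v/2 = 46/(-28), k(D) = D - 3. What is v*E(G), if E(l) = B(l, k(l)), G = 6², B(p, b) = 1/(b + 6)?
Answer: 23/273 ≈ 0.084249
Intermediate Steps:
k(D) = -3 + D
B(p, b) = 1/(6 + b)
G = 36
E(l) = 1/(3 + l) (E(l) = 1/(6 + (-3 + l)) = 1/(3 + l))
v = 23/7 (v = -92/(-28) = -92*(-1)/28 = -2*(-23/14) = 23/7 ≈ 3.2857)
v*E(G) = 23/(7*(3 + 36)) = (23/7)/39 = (23/7)*(1/39) = 23/273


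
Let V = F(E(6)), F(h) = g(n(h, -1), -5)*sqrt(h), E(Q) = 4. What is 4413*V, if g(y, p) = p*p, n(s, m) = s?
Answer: 220650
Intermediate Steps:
g(y, p) = p**2
F(h) = 25*sqrt(h) (F(h) = (-5)**2*sqrt(h) = 25*sqrt(h))
V = 50 (V = 25*sqrt(4) = 25*2 = 50)
4413*V = 4413*50 = 220650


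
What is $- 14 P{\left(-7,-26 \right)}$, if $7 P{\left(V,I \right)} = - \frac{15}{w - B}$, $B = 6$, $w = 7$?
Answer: $30$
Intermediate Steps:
$P{\left(V,I \right)} = - \frac{15}{7}$ ($P{\left(V,I \right)} = \frac{\left(-15\right) \frac{1}{7 - 6}}{7} = \frac{\left(-15\right) 1^{-1}}{7} = \frac{\left(-15\right) 1}{7} = \frac{1}{7} \left(-15\right) = - \frac{15}{7}$)
$- 14 P{\left(-7,-26 \right)} = \left(-14\right) \left(- \frac{15}{7}\right) = 30$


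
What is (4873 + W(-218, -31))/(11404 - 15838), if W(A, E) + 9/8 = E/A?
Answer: -1416133/1288816 ≈ -1.0988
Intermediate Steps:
W(A, E) = -9/8 + E/A
(4873 + W(-218, -31))/(11404 - 15838) = (4873 + (-9/8 - 31/(-218)))/(11404 - 15838) = (4873 + (-9/8 - 31*(-1/218)))/(-4434) = (4873 + (-9/8 + 31/218))*(-1/4434) = (4873 - 857/872)*(-1/4434) = (4248399/872)*(-1/4434) = -1416133/1288816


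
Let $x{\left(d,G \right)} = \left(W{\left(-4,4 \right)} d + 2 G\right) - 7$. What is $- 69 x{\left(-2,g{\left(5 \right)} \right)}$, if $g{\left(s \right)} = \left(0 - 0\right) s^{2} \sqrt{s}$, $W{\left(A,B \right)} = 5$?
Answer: $1173$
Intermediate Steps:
$g{\left(s \right)} = 0$ ($g{\left(s \right)} = \left(0 + 0\right) s^{2} \sqrt{s} = 0 s^{2} \sqrt{s} = 0 \sqrt{s} = 0$)
$x{\left(d,G \right)} = -7 + 2 G + 5 d$ ($x{\left(d,G \right)} = \left(5 d + 2 G\right) - 7 = \left(2 G + 5 d\right) - 7 = -7 + 2 G + 5 d$)
$- 69 x{\left(-2,g{\left(5 \right)} \right)} = - 69 \left(-7 + 2 \cdot 0 + 5 \left(-2\right)\right) = - 69 \left(-7 + 0 - 10\right) = \left(-69\right) \left(-17\right) = 1173$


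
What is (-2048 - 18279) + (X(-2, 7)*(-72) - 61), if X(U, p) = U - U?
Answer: -20388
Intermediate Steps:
X(U, p) = 0
(-2048 - 18279) + (X(-2, 7)*(-72) - 61) = (-2048 - 18279) + (0*(-72) - 61) = -20327 + (0 - 61) = -20327 - 61 = -20388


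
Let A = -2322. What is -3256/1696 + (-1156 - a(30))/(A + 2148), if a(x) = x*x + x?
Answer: 185707/18444 ≈ 10.069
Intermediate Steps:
a(x) = x + x² (a(x) = x² + x = x + x²)
-3256/1696 + (-1156 - a(30))/(A + 2148) = -3256/1696 + (-1156 - 30*(1 + 30))/(-2322 + 2148) = -3256*1/1696 + (-1156 - 30*31)/(-174) = -407/212 + (-1156 - 1*930)*(-1/174) = -407/212 + (-1156 - 930)*(-1/174) = -407/212 - 2086*(-1/174) = -407/212 + 1043/87 = 185707/18444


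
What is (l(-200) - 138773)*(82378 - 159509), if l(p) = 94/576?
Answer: 3082662050587/288 ≈ 1.0704e+10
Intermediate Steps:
l(p) = 47/288 (l(p) = 94*(1/576) = 47/288)
(l(-200) - 138773)*(82378 - 159509) = (47/288 - 138773)*(82378 - 159509) = -39966577/288*(-77131) = 3082662050587/288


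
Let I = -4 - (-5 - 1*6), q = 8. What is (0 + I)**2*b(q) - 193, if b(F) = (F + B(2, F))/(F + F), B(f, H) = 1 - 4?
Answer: -2843/16 ≈ -177.69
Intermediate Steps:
B(f, H) = -3
I = 7 (I = -4 - (-5 - 6) = -4 - 1*(-11) = -4 + 11 = 7)
b(F) = (-3 + F)/(2*F) (b(F) = (F - 3)/(F + F) = (-3 + F)/((2*F)) = (-3 + F)*(1/(2*F)) = (-3 + F)/(2*F))
(0 + I)**2*b(q) - 193 = (0 + 7)**2*((1/2)*(-3 + 8)/8) - 193 = 7**2*((1/2)*(1/8)*5) - 193 = 49*(5/16) - 193 = 245/16 - 193 = -2843/16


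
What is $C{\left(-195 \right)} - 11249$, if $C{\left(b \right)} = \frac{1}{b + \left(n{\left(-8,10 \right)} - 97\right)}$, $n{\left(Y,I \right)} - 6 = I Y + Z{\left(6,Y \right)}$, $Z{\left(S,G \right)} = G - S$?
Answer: $- \frac{4274621}{380} \approx -11249.0$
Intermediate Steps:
$n{\left(Y,I \right)} = Y + I Y$ ($n{\left(Y,I \right)} = 6 + \left(I Y + \left(Y - 6\right)\right) = 6 + \left(I Y + \left(-6 + Y\right)\right) = 6 + \left(-6 + Y + I Y\right) = Y + I Y$)
$C{\left(b \right)} = \frac{1}{-185 + b}$ ($C{\left(b \right)} = \frac{1}{b - \left(97 + 8 \left(1 + 10\right)\right)} = \frac{1}{b - 185} = \frac{1}{-185 + b}$)
$C{\left(-195 \right)} - 11249 = \frac{1}{-185 - 195} - 11249 = \frac{1}{-380} - 11249 = - \frac{1}{380} - 11249 = - \frac{4274621}{380}$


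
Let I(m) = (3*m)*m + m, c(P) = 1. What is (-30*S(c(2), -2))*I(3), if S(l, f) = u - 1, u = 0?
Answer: 900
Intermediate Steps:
S(l, f) = -1 (S(l, f) = 0 - 1 = -1)
I(m) = m + 3*m² (I(m) = 3*m² + m = m + 3*m²)
(-30*S(c(2), -2))*I(3) = (-30*(-1))*(3*(1 + 3*3)) = 30*(3*(1 + 9)) = 30*(3*10) = 30*30 = 900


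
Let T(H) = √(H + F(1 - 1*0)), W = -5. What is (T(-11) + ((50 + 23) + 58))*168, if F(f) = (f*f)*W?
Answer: 22008 + 672*I ≈ 22008.0 + 672.0*I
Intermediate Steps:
F(f) = -5*f² (F(f) = (f*f)*(-5) = f²*(-5) = -5*f²)
T(H) = √(-5 + H) (T(H) = √(H - 5*(1 - 1*0)²) = √(H - 5*(1 + 0)²) = √(H - 5*1²) = √(H - 5*1) = √(H - 5) = √(-5 + H))
(T(-11) + ((50 + 23) + 58))*168 = (√(-5 - 11) + ((50 + 23) + 58))*168 = (√(-16) + (73 + 58))*168 = (4*I + 131)*168 = (131 + 4*I)*168 = 22008 + 672*I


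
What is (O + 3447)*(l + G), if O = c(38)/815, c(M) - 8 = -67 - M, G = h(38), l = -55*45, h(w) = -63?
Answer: -7129769904/815 ≈ -8.7482e+6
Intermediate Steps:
l = -2475
G = -63
c(M) = -59 - M (c(M) = 8 + (-67 - M) = -59 - M)
O = -97/815 (O = (-59 - 1*38)/815 = (-59 - 38)*(1/815) = -97*1/815 = -97/815 ≈ -0.11902)
(O + 3447)*(l + G) = (-97/815 + 3447)*(-2475 - 63) = (2809208/815)*(-2538) = -7129769904/815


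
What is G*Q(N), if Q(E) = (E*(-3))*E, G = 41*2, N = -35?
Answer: -301350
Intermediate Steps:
G = 82
Q(E) = -3*E² (Q(E) = (-3*E)*E = -3*E²)
G*Q(N) = 82*(-3*(-35)²) = 82*(-3*1225) = 82*(-3675) = -301350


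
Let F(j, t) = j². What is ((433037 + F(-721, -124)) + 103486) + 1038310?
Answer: 2094674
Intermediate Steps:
((433037 + F(-721, -124)) + 103486) + 1038310 = ((433037 + (-721)²) + 103486) + 1038310 = ((433037 + 519841) + 103486) + 1038310 = (952878 + 103486) + 1038310 = 1056364 + 1038310 = 2094674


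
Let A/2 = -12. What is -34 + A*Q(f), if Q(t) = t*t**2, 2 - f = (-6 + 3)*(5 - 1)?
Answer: -65890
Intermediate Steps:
A = -24 (A = 2*(-12) = -24)
f = 14 (f = 2 - (-6 + 3)*(5 - 1) = 2 - (-3)*4 = 2 - 1*(-12) = 2 + 12 = 14)
Q(t) = t**3
-34 + A*Q(f) = -34 - 24*14**3 = -34 - 24*2744 = -34 - 65856 = -65890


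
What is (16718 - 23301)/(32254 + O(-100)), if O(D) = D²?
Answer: -6583/42254 ≈ -0.15580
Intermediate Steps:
(16718 - 23301)/(32254 + O(-100)) = (16718 - 23301)/(32254 + (-100)²) = -6583/(32254 + 10000) = -6583/42254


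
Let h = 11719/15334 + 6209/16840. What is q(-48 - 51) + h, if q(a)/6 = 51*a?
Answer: -3911181131937/129112280 ≈ -30293.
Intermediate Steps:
q(a) = 306*a (q(a) = 6*(51*a) = 306*a)
h = 146278383/129112280 (h = 11719*(1/15334) + 6209*(1/16840) = 11719/15334 + 6209/16840 = 146278383/129112280 ≈ 1.1330)
q(-48 - 51) + h = 306*(-48 - 51) + 146278383/129112280 = 306*(-99) + 146278383/129112280 = -30294 + 146278383/129112280 = -3911181131937/129112280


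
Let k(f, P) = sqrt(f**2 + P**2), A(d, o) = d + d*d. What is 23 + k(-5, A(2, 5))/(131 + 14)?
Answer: 23 + sqrt(61)/145 ≈ 23.054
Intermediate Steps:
A(d, o) = d + d**2
k(f, P) = sqrt(P**2 + f**2)
23 + k(-5, A(2, 5))/(131 + 14) = 23 + sqrt((2*(1 + 2))**2 + (-5)**2)/(131 + 14) = 23 + sqrt((2*3)**2 + 25)/145 = 23 + sqrt(6**2 + 25)/145 = 23 + sqrt(36 + 25)/145 = 23 + sqrt(61)/145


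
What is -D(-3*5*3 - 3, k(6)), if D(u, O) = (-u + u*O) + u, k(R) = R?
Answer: 288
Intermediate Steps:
D(u, O) = O*u (D(u, O) = (-u + O*u) + u = O*u)
-D(-3*5*3 - 3, k(6)) = -6*(-3*5*3 - 3) = -6*(-15*3 - 3) = -6*(-45 - 3) = -6*(-48) = -1*(-288) = 288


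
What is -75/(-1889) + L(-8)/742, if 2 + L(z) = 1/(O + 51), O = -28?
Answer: 1194945/32237674 ≈ 0.037067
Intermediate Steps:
L(z) = -45/23 (L(z) = -2 + 1/(-28 + 51) = -2 + 1/23 = -45/23)
-75/(-1889) + L(-8)/742 = -75/(-1889) - 45/23/742 = -75*(-1/1889) - 45/23*1/742 = 75/1889 - 45/17066 = 1194945/32237674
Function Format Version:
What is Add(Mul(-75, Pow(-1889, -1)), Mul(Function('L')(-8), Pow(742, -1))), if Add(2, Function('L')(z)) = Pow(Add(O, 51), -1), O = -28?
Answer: Rational(1194945, 32237674) ≈ 0.037067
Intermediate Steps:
Function('L')(z) = Rational(-45, 23) (Function('L')(z) = Add(-2, Pow(Add(-28, 51), -1)) = Add(-2, Pow(23, -1)) = Add(-2, Rational(1, 23)) = Rational(-45, 23))
Add(Mul(-75, Pow(-1889, -1)), Mul(Function('L')(-8), Pow(742, -1))) = Add(Mul(-75, Pow(-1889, -1)), Mul(Rational(-45, 23), Pow(742, -1))) = Add(Mul(-75, Rational(-1, 1889)), Mul(Rational(-45, 23), Rational(1, 742))) = Add(Rational(75, 1889), Rational(-45, 17066)) = Rational(1194945, 32237674)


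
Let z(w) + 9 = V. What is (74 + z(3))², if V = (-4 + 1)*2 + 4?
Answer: 3969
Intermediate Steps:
V = -2 (V = -3*2 + 4 = -6 + 4 = -2)
z(w) = -11 (z(w) = -9 - 2 = -11)
(74 + z(3))² = (74 - 11)² = 63² = 3969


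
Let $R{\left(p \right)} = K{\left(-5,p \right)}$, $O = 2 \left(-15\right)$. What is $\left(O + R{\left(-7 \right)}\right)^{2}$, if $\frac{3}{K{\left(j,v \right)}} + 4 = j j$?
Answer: $\frac{43681}{49} \approx 891.45$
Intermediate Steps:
$O = -30$
$K{\left(j,v \right)} = \frac{3}{-4 + j^{2}}$ ($K{\left(j,v \right)} = \frac{3}{-4 + j j} = \frac{3}{-4 + j^{2}}$)
$R{\left(p \right)} = \frac{1}{7}$ ($R{\left(p \right)} = \frac{3}{-4 + \left(-5\right)^{2}} = \frac{3}{-4 + 25} = \frac{3}{21} = 3 \cdot \frac{1}{21} = \frac{1}{7}$)
$\left(O + R{\left(-7 \right)}\right)^{2} = \left(-30 + \frac{1}{7}\right)^{2} = \left(- \frac{209}{7}\right)^{2} = \frac{43681}{49}$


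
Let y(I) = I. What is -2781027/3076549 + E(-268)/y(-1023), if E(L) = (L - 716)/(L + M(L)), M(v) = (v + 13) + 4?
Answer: -493192485505/544484565471 ≈ -0.90580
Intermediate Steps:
M(v) = 17 + v (M(v) = (13 + v) + 4 = 17 + v)
E(L) = (-716 + L)/(17 + 2*L) (E(L) = (L - 716)/(L + (17 + L)) = (-716 + L)/(17 + 2*L))
-2781027/3076549 + E(-268)/y(-1023) = -2781027/3076549 + ((-716 - 268)/(17 + 2*(-268)))/(-1023) = -2781027*1/3076549 + (-984/(17 - 536))*(-1/1023) = -2781027/3076549 + (-984/(-519))*(-1/1023) = -2781027/3076549 - 1/519*(-984)*(-1/1023) = -2781027/3076549 + (328/173)*(-1/1023) = -2781027/3076549 - 328/176979 = -493192485505/544484565471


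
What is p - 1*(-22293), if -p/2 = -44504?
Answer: 111301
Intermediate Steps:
p = 89008 (p = -2*(-44504) = 89008)
p - 1*(-22293) = 89008 - 1*(-22293) = 89008 + 22293 = 111301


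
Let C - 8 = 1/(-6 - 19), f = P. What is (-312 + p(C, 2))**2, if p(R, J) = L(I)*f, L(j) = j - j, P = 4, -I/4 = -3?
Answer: 97344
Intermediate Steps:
I = 12 (I = -4*(-3) = 12)
L(j) = 0
f = 4
C = 199/25 (C = 8 + 1/(-6 - 19) = 8 + 1/(-25) = 8 - 1/25 = 199/25 ≈ 7.9600)
p(R, J) = 0 (p(R, J) = 0*4 = 0)
(-312 + p(C, 2))**2 = (-312 + 0)**2 = (-312)**2 = 97344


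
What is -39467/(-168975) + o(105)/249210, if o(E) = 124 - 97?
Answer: 72889877/311927850 ≈ 0.23368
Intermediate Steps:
o(E) = 27
-39467/(-168975) + o(105)/249210 = -39467/(-168975) + 27/249210 = -39467*(-1/168975) + 27*(1/249210) = 39467/168975 + 1/9230 = 72889877/311927850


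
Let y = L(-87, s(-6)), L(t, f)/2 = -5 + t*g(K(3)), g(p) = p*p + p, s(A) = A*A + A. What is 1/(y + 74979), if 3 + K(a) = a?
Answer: 1/74969 ≈ 1.3339e-5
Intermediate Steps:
K(a) = -3 + a
s(A) = A + A² (s(A) = A² + A = A + A²)
g(p) = p + p² (g(p) = p² + p = p + p²)
L(t, f) = -10 (L(t, f) = 2*(-5 + t*((-3 + 3)*(1 + (-3 + 3)))) = 2*(-5 + t*(0*(1 + 0))) = 2*(-5 + t*(0*1)) = 2*(-5 + t*0) = 2*(-5 + 0) = 2*(-5) = -10)
y = -10
1/(y + 74979) = 1/(-10 + 74979) = 1/74969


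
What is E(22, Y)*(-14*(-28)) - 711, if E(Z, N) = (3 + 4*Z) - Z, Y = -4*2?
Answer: 26337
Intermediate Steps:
Y = -8
E(Z, N) = 3 + 3*Z
E(22, Y)*(-14*(-28)) - 711 = (3 + 3*22)*(-14*(-28)) - 711 = (3 + 66)*392 - 711 = 69*392 - 711 = 27048 - 711 = 26337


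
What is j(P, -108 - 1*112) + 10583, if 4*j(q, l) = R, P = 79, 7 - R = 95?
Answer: 10561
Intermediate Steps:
R = -88 (R = 7 - 1*95 = 7 - 95 = -88)
j(q, l) = -22 (j(q, l) = (¼)*(-88) = -22)
j(P, -108 - 1*112) + 10583 = -22 + 10583 = 10561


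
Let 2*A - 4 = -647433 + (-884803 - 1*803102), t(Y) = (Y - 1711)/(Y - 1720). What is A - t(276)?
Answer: -1686112583/1444 ≈ -1.1677e+6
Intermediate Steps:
t(Y) = (-1711 + Y)/(-1720 + Y)
A = -1167667 (A = 2 + (-647433 + (-884803 - 1*803102))/2 = 2 + (-647433 + (-884803 - 803102))/2 = 2 + (-647433 - 1687905)/2 = 2 + (½)*(-2335338) = 2 - 1167669 = -1167667)
A - t(276) = -1167667 - (-1711 + 276)/(-1720 + 276) = -1167667 - (-1435)/(-1444) = -1167667 - (-1)*(-1435)/1444 = -1167667 - 1*1435/1444 = -1167667 - 1435/1444 = -1686112583/1444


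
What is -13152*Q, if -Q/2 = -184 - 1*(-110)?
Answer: -1946496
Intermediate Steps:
Q = 148 (Q = -2*(-184 - 1*(-110)) = -2*(-184 + 110) = -2*(-74) = 148)
-13152*Q = -13152*148 = -1946496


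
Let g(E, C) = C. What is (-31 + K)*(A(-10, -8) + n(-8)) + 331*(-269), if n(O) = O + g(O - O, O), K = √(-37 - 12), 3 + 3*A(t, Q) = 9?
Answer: -88605 - 98*I ≈ -88605.0 - 98.0*I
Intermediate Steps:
A(t, Q) = 2 (A(t, Q) = -1 + (⅓)*9 = -1 + 3 = 2)
K = 7*I (K = √(-49) = 7*I ≈ 7.0*I)
n(O) = 2*O (n(O) = O + O = 2*O)
(-31 + K)*(A(-10, -8) + n(-8)) + 331*(-269) = (-31 + 7*I)*(2 + 2*(-8)) + 331*(-269) = (-31 + 7*I)*(2 - 16) - 89039 = (-31 + 7*I)*(-14) - 89039 = (434 - 98*I) - 89039 = -88605 - 98*I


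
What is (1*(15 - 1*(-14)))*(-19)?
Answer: -551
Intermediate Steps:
(1*(15 - 1*(-14)))*(-19) = (1*(15 + 14))*(-19) = (1*29)*(-19) = 29*(-19) = -551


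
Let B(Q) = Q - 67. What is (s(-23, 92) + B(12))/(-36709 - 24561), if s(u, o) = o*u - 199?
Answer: 237/6127 ≈ 0.038681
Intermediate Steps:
s(u, o) = -199 + o*u
B(Q) = -67 + Q
(s(-23, 92) + B(12))/(-36709 - 24561) = ((-199 + 92*(-23)) + (-67 + 12))/(-36709 - 24561) = ((-199 - 2116) - 55)/(-61270) = (-2315 - 55)*(-1/61270) = -2370*(-1/61270) = 237/6127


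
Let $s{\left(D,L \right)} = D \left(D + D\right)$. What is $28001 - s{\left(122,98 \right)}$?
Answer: $-1767$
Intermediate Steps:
$s{\left(D,L \right)} = 2 D^{2}$ ($s{\left(D,L \right)} = D 2 D = 2 D^{2}$)
$28001 - s{\left(122,98 \right)} = 28001 - 2 \cdot 122^{2} = 28001 - 2 \cdot 14884 = 28001 - 29768 = -1767$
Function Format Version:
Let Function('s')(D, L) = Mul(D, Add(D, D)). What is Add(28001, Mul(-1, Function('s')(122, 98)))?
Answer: -1767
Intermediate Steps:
Function('s')(D, L) = Mul(2, Pow(D, 2)) (Function('s')(D, L) = Mul(D, Mul(2, D)) = Mul(2, Pow(D, 2)))
Add(28001, Mul(-1, Function('s')(122, 98))) = Add(28001, Mul(-1, Mul(2, Pow(122, 2)))) = Add(28001, Mul(-1, Mul(2, 14884))) = Add(28001, Mul(-1, 29768)) = Add(28001, -29768) = -1767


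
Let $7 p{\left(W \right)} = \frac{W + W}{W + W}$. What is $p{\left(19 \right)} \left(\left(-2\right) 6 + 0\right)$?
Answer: $- \frac{12}{7} \approx -1.7143$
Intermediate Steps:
$p{\left(W \right)} = \frac{1}{7}$ ($p{\left(W \right)} = \frac{\left(W + W\right) \frac{1}{W + W}}{7} = \frac{2 W \frac{1}{2 W}}{7} = \frac{1}{7} \cdot 1 = \frac{1}{7}$)
$p{\left(19 \right)} \left(\left(-2\right) 6 + 0\right) = \frac{\left(-2\right) 6 + 0}{7} = \frac{-12 + 0}{7} = \frac{1}{7} \left(-12\right) = - \frac{12}{7}$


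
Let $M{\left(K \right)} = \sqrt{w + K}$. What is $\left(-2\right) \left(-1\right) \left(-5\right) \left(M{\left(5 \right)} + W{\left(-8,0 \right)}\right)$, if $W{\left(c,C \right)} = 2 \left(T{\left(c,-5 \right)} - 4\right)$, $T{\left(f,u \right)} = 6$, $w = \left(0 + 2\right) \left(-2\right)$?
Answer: $-50$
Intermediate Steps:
$w = -4$ ($w = 2 \left(-2\right) = -4$)
$W{\left(c,C \right)} = 4$ ($W{\left(c,C \right)} = 2 \left(6 - 4\right) = 2 \cdot 2 = 4$)
$M{\left(K \right)} = \sqrt{-4 + K}$
$\left(-2\right) \left(-1\right) \left(-5\right) \left(M{\left(5 \right)} + W{\left(-8,0 \right)}\right) = \left(-2\right) \left(-1\right) \left(-5\right) \left(\sqrt{-4 + 5} + 4\right) = 2 \left(-5\right) \left(\sqrt{1} + 4\right) = - 10 \left(1 + 4\right) = \left(-10\right) 5 = -50$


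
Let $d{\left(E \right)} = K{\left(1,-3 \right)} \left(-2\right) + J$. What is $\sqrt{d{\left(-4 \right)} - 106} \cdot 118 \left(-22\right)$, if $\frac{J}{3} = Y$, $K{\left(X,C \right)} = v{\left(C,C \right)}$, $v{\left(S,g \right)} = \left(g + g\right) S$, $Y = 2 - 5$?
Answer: $- 2596 i \sqrt{151} \approx - 31900.0 i$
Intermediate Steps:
$Y = -3$
$v{\left(S,g \right)} = 2 S g$ ($v{\left(S,g \right)} = 2 g S = 2 S g$)
$K{\left(X,C \right)} = 2 C^{2}$ ($K{\left(X,C \right)} = 2 C C = 2 C^{2}$)
$J = -9$ ($J = 3 \left(-3\right) = -9$)
$d{\left(E \right)} = -45$ ($d{\left(E \right)} = 2 \left(-3\right)^{2} \left(-2\right) - 9 = 2 \cdot 9 \left(-2\right) - 9 = 18 \left(-2\right) - 9 = -36 - 9 = -45$)
$\sqrt{d{\left(-4 \right)} - 106} \cdot 118 \left(-22\right) = \sqrt{-45 - 106} \cdot 118 \left(-22\right) = \sqrt{-151} \cdot 118 \left(-22\right) = i \sqrt{151} \cdot 118 \left(-22\right) = 118 i \sqrt{151} \left(-22\right) = - 2596 i \sqrt{151}$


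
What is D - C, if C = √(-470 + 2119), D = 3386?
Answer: 3386 - √1649 ≈ 3345.4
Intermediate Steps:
C = √1649 ≈ 40.608
D - C = 3386 - √1649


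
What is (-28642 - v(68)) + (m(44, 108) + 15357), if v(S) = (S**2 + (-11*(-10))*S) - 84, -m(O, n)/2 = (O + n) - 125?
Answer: -25359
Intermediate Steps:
m(O, n) = 250 - 2*O - 2*n (m(O, n) = -2*((O + n) - 125) = -2*(-125 + O + n) = 250 - 2*O - 2*n)
v(S) = -84 + S**2 + 110*S (v(S) = (S**2 + 110*S) - 84 = -84 + S**2 + 110*S)
(-28642 - v(68)) + (m(44, 108) + 15357) = (-28642 - (-84 + 68**2 + 110*68)) + ((250 - 2*44 - 2*108) + 15357) = (-28642 - (-84 + 4624 + 7480)) + ((250 - 88 - 216) + 15357) = (-28642 - 1*12020) + (-54 + 15357) = (-28642 - 12020) + 15303 = -40662 + 15303 = -25359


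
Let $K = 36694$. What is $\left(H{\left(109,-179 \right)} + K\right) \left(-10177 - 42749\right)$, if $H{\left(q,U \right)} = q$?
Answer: $-1947835578$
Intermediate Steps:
$\left(H{\left(109,-179 \right)} + K\right) \left(-10177 - 42749\right) = \left(109 + 36694\right) \left(-10177 - 42749\right) = 36803 \left(-52926\right) = -1947835578$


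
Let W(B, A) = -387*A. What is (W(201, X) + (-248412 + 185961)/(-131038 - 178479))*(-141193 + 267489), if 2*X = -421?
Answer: 3184477935714828/309517 ≈ 1.0289e+10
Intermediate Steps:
X = -421/2 (X = (½)*(-421) = -421/2 ≈ -210.50)
(W(201, X) + (-248412 + 185961)/(-131038 - 178479))*(-141193 + 267489) = (-387*(-421/2) + (-248412 + 185961)/(-131038 - 178479))*(-141193 + 267489) = (162927/2 - 62451/(-309517))*126296 = (162927/2 - 62451*(-1/309517))*126296 = (162927/2 + 62451/309517)*126296 = (50428801161/619034)*126296 = 3184477935714828/309517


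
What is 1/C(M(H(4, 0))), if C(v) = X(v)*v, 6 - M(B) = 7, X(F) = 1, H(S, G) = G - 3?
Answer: -1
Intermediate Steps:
H(S, G) = -3 + G
M(B) = -1 (M(B) = 6 - 1*7 = 6 - 7 = -1)
C(v) = v (C(v) = 1*v = v)
1/C(M(H(4, 0))) = 1/(-1) = -1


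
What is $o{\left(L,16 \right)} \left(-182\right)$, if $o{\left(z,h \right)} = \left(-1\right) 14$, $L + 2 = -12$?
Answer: $2548$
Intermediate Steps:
$L = -14$ ($L = -2 - 12 = -14$)
$o{\left(z,h \right)} = -14$
$o{\left(L,16 \right)} \left(-182\right) = \left(-14\right) \left(-182\right) = 2548$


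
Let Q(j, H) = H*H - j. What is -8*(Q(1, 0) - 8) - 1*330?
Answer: -258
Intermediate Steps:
Q(j, H) = H**2 - j
-8*(Q(1, 0) - 8) - 1*330 = -8*((0**2 - 1*1) - 8) - 1*330 = -8*((0 - 1) - 8) - 330 = -8*(-1 - 8) - 330 = -8*(-9) - 330 = 72 - 330 = -258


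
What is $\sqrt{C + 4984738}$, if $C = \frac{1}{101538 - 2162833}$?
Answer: $\frac{\sqrt{21179838107453383155}}{2061295} \approx 2232.7$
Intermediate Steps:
$C = - \frac{1}{2061295}$ ($C = \frac{1}{-2061295} = - \frac{1}{2061295} \approx -4.8513 \cdot 10^{-7}$)
$\sqrt{C + 4984738} = \sqrt{- \frac{1}{2061295} + 4984738} = \sqrt{\frac{10275015515709}{2061295}} = \frac{\sqrt{21179838107453383155}}{2061295}$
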